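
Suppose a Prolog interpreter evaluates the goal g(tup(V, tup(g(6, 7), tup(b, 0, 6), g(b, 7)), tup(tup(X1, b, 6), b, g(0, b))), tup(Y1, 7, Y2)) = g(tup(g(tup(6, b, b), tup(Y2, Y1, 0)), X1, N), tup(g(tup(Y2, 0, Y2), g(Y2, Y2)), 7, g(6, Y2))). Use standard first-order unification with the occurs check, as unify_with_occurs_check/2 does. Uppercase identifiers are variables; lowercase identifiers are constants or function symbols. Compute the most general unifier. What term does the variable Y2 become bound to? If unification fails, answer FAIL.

FAIL

Decompose g/2: tup(V, tup(g(6, 7), tup(b, 0, 6), g(b, 7)), tup(tup(X1, b, 6), b, g(0, b))) = tup(g(tup(6, b, b), tup(Y2, Y1, 0)), X1, N),  tup(Y1, 7, Y2) = tup(g(tup(Y2, 0, Y2), g(Y2, Y2)), 7, g(6, Y2)).
Decompose tup/3: V = g(tup(6, b, b), tup(Y2, Y1, 0)),  tup(g(6, 7), tup(b, 0, 6), g(b, 7)) = X1,  tup(tup(X1, b, 6), b, g(0, b)) = N.
Bind V := g(tup(6, b, b), tup(Y2, Y1, 0)); no other remaining equation mentions V.
Bind X1 := tup(g(6, 7), tup(b, 0, 6), g(b, 7)); substituting into the one remaining equation that mentions X1 gives: tup(tup(tup(g(6, 7), tup(b, 0, 6), g(b, 7)), b, 6), b, g(0, b)) = N.
Bind N := tup(tup(tup(g(6, 7), tup(b, 0, 6), g(b, 7)), b, 6), b, g(0, b)); no other remaining equation mentions N.
Decompose tup/3: Y1 = g(tup(Y2, 0, Y2), g(Y2, Y2)),  7 = 7,  Y2 = g(6, Y2).
Bind Y1 := g(tup(Y2, 0, Y2), g(Y2, Y2)); no other remaining equation mentions Y1. Substituting into the earlier binding gives V := g(tup(6, b, b), tup(Y2, g(tup(Y2, 0, Y2), g(Y2, Y2)), 0)).
Delete trivial equation 7 = 7.
Occurs check fails: Y2 occurs in g(6, Y2); the equation Y2 = g(6, Y2) has no finite solution.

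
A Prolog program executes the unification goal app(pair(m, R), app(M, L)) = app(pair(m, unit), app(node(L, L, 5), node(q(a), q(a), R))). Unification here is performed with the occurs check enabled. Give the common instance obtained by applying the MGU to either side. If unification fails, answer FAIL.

app(pair(m, unit), app(node(node(q(a), q(a), unit), node(q(a), q(a), unit), 5), node(q(a), q(a), unit)))

Decompose app/2: pair(m, R) = pair(m, unit),  app(M, L) = app(node(L, L, 5), node(q(a), q(a), R)).
Decompose pair/2: m = m,  R = unit.
Delete trivial equation m = m.
Bind R := unit; substituting into the remaining equation gives: app(M, L) = app(node(L, L, 5), node(q(a), q(a), unit)).
Decompose app/2: M = node(L, L, 5),  L = node(q(a), q(a), unit).
Bind M := node(L, L, 5); no other remaining equation mentions M.
Bind L := node(q(a), q(a), unit). Substituting into the earlier binding gives M := node(node(q(a), q(a), unit), node(q(a), q(a), unit), 5).
Applying the MGU to either side gives app(pair(m, unit), app(node(node(q(a), q(a), unit), node(q(a), q(a), unit), 5), node(q(a), q(a), unit))).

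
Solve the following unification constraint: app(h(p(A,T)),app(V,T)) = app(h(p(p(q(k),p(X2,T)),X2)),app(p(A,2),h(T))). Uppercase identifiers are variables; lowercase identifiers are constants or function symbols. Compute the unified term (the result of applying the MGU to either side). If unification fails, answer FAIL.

Decompose app/2: h(p(A,T)) = h(p(p(q(k),p(X2,T)),X2)),  app(V,T) = app(p(A,2),h(T)).
Decompose h/1: p(A,T) = p(p(q(k),p(X2,T)),X2).
Decompose p/2: A = p(q(k),p(X2,T)),  T = X2.
Bind A := p(q(k),p(X2,T)); substituting into the one remaining equation that mentions A gives: app(V,T) = app(p(p(q(k),p(X2,T)),2),h(T)).
Bind T := X2; substituting into the remaining equation gives: app(V,X2) = app(p(p(q(k),p(X2,X2)),2),h(X2)). Substituting into the earlier binding gives A := p(q(k),p(X2,X2)).
Decompose app/2: V = p(p(q(k),p(X2,X2)),2),  X2 = h(X2).
Bind V := p(p(q(k),p(X2,X2)),2); no other remaining equation mentions V.
Occurs check fails: X2 occurs in h(X2); the equation X2 = h(X2) has no finite solution.

FAIL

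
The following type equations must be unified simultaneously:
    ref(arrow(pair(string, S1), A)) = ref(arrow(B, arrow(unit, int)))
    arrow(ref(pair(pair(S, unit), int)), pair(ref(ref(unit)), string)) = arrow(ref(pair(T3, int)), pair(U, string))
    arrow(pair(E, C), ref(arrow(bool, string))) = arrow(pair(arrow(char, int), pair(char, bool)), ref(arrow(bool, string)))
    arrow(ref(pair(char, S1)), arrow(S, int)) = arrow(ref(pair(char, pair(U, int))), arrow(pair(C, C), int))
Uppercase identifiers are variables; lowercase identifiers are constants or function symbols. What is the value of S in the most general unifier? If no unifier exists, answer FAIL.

pair(pair(char, bool), pair(char, bool))

Decompose ref/1: arrow(pair(string, S1), A) = arrow(B, arrow(unit, int)).
Decompose arrow/2: pair(string, S1) = B,  A = arrow(unit, int).
Bind B := pair(string, S1); no other remaining equation mentions B.
Bind A := arrow(unit, int); no other remaining equation mentions A.
Decompose arrow/2: ref(pair(pair(S, unit), int)) = ref(pair(T3, int)),  pair(ref(ref(unit)), string) = pair(U, string).
Decompose ref/1: pair(pair(S, unit), int) = pair(T3, int).
Decompose pair/2: pair(S, unit) = T3,  int = int.
Bind T3 := pair(S, unit); no other remaining equation mentions T3.
Delete trivial equation int = int.
Decompose pair/2: ref(ref(unit)) = U,  string = string.
Bind U := ref(ref(unit)); substituting into the one remaining equation that mentions U gives: arrow(ref(pair(char, S1)), arrow(S, int)) = arrow(ref(pair(char, pair(ref(ref(unit)), int))), arrow(pair(C, C), int)).
Delete trivial equation string = string.
Decompose arrow/2: pair(E, C) = pair(arrow(char, int), pair(char, bool)),  ref(arrow(bool, string)) = ref(arrow(bool, string)).
Decompose pair/2: E = arrow(char, int),  C = pair(char, bool).
Bind E := arrow(char, int); no other remaining equation mentions E.
Bind C := pair(char, bool); substituting into the one remaining equation that mentions C gives: arrow(ref(pair(char, S1)), arrow(S, int)) = arrow(ref(pair(char, pair(ref(ref(unit)), int))), arrow(pair(pair(char, bool), pair(char, bool)), int)).
Delete trivial equation ref(arrow(bool, string)) = ref(arrow(bool, string)).
Decompose arrow/2: ref(pair(char, S1)) = ref(pair(char, pair(ref(ref(unit)), int))),  arrow(S, int) = arrow(pair(pair(char, bool), pair(char, bool)), int).
Decompose ref/1: pair(char, S1) = pair(char, pair(ref(ref(unit)), int)).
Decompose pair/2: char = char,  S1 = pair(ref(ref(unit)), int).
Delete trivial equation char = char.
Bind S1 := pair(ref(ref(unit)), int); no other remaining equation mentions S1. Substituting into the earlier binding gives B := pair(string, pair(ref(ref(unit)), int)).
Decompose arrow/2: S = pair(pair(char, bool), pair(char, bool)),  int = int.
Bind S := pair(pair(char, bool), pair(char, bool)); no other remaining equation mentions S. Substituting into the earlier binding gives T3 := pair(pair(pair(char, bool), pair(char, bool)), unit).
Delete trivial equation int = int.
MGU = { B := pair(string, pair(ref(ref(unit)), int)), A := arrow(unit, int), T3 := pair(pair(pair(char, bool), pair(char, bool)), unit), U := ref(ref(unit)), E := arrow(char, int), C := pair(char, bool), S1 := pair(ref(ref(unit)), int), S := pair(pair(char, bool), pair(char, bool)) }, so S := pair(pair(char, bool), pair(char, bool)).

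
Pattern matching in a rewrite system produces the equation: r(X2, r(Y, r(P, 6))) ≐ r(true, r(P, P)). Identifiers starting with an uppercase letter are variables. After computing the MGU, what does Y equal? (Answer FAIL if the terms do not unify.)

FAIL

Decompose r/2: X2 ≐ true,  r(Y, r(P, 6)) ≐ r(P, P).
Bind X2 := true; no other remaining equation mentions X2.
Decompose r/2: Y ≐ P,  r(P, 6) ≐ P.
Bind Y := P; no other remaining equation mentions Y.
Occurs check fails: P occurs in r(P, 6); the equation P ≐ r(P, 6) has no finite solution.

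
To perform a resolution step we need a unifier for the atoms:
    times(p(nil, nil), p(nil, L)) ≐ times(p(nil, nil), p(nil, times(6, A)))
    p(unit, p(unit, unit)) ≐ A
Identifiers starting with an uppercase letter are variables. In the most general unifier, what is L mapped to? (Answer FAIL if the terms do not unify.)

times(6, p(unit, p(unit, unit)))

Decompose times/2: p(nil, nil) ≐ p(nil, nil),  p(nil, L) ≐ p(nil, times(6, A)).
Delete trivial equation p(nil, nil) ≐ p(nil, nil).
Decompose p/2: nil ≐ nil,  L ≐ times(6, A).
Delete trivial equation nil ≐ nil.
Bind L := times(6, A); no other remaining equation mentions L.
Bind A := p(unit, p(unit, unit)). Substituting into the earlier binding gives L := times(6, p(unit, p(unit, unit))).
MGU = { L -> times(6, p(unit, p(unit, unit))), A -> p(unit, p(unit, unit)) }, so L -> times(6, p(unit, p(unit, unit))).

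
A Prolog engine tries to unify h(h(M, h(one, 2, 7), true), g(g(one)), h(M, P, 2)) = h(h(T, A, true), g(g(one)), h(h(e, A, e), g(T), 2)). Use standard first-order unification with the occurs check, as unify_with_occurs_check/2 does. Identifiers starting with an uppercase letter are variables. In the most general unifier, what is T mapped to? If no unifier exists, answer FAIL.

h(e, h(one, 2, 7), e)

Decompose h/3: h(M, h(one, 2, 7), true) = h(T, A, true),  g(g(one)) = g(g(one)),  h(M, P, 2) = h(h(e, A, e), g(T), 2).
Decompose h/3: M = T,  h(one, 2, 7) = A,  true = true.
Bind M := T; substituting into the one remaining equation that mentions M gives: h(T, P, 2) = h(h(e, A, e), g(T), 2).
Bind A := h(one, 2, 7); substituting into the one remaining equation that mentions A gives: h(T, P, 2) = h(h(e, h(one, 2, 7), e), g(T), 2).
Delete trivial equation true = true.
Delete trivial equation g(g(one)) = g(g(one)).
Decompose h/3: T = h(e, h(one, 2, 7), e),  P = g(T),  2 = 2.
Bind T := h(e, h(one, 2, 7), e); substituting into the one remaining equation that mentions T gives: P = g(h(e, h(one, 2, 7), e)). Substituting into the earlier binding gives M := h(e, h(one, 2, 7), e).
Bind P := g(h(e, h(one, 2, 7), e)); no other remaining equation mentions P.
Delete trivial equation 2 = 2.
MGU = { M -> h(e, h(one, 2, 7), e), A -> h(one, 2, 7), T -> h(e, h(one, 2, 7), e), P -> g(h(e, h(one, 2, 7), e)) }, so T -> h(e, h(one, 2, 7), e).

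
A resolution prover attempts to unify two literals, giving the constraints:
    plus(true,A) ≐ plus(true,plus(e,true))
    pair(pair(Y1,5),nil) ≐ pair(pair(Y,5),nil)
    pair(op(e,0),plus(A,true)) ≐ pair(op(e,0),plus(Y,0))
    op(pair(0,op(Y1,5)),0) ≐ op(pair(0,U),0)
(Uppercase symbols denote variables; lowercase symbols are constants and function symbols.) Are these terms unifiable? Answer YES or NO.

NO

Decompose plus/2: true ≐ true,  A ≐ plus(e,true).
Delete trivial equation true ≐ true.
Bind A := plus(e,true); substituting into the one remaining equation that mentions A gives: pair(op(e,0),plus(plus(e,true),true)) ≐ pair(op(e,0),plus(Y,0)).
Decompose pair/2: pair(Y1,5) ≐ pair(Y,5),  nil ≐ nil.
Decompose pair/2: Y1 ≐ Y,  5 ≐ 5.
Bind Y1 := Y; substituting into the one remaining equation that mentions Y1 gives: op(pair(0,op(Y,5)),0) ≐ op(pair(0,U),0).
Delete trivial equation 5 ≐ 5.
Delete trivial equation nil ≐ nil.
Decompose pair/2: op(e,0) ≐ op(e,0),  plus(plus(e,true),true) ≐ plus(Y,0).
Delete trivial equation op(e,0) ≐ op(e,0).
Decompose plus/2: plus(e,true) ≐ Y,  true ≐ 0.
Bind Y := plus(e,true); substituting into the one remaining equation that mentions Y gives: op(pair(0,op(plus(e,true),5)),0) ≐ op(pair(0,U),0). Substituting into the earlier binding gives Y1 := plus(e,true).
Clash: constants true and 0 differ; no unifier exists.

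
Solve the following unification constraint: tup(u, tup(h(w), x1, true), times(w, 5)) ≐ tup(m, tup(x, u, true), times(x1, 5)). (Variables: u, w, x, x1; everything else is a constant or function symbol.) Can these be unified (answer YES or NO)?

YES

Decompose tup/3: u ≐ m,  tup(h(w), x1, true) ≐ tup(x, u, true),  times(w, 5) ≐ times(x1, 5).
Bind u := m; substituting into the one remaining equation that mentions u gives: tup(h(w), x1, true) ≐ tup(x, m, true).
Decompose tup/3: h(w) ≐ x,  x1 ≐ m,  true ≐ true.
Bind x := h(w); no other remaining equation mentions x.
Bind x1 := m; substituting into the one remaining equation that mentions x1 gives: times(w, 5) ≐ times(m, 5).
Delete trivial equation true ≐ true.
Decompose times/2: w ≐ m,  5 ≐ 5.
Bind w := m; no other remaining equation mentions w. Substituting into the earlier binding gives x := h(m).
Delete trivial equation 5 ≐ 5.
No equations remain and no clash or occurs-check failure arose, so a unifier exists.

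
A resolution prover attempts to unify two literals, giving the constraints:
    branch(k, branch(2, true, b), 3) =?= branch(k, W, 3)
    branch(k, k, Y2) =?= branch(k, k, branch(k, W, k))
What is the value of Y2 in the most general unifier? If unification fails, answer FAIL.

Decompose branch/3: k =?= k,  branch(2, true, b) =?= W,  3 =?= 3.
Delete trivial equation k =?= k.
Bind W := branch(2, true, b); substituting into the one remaining equation that mentions W gives: branch(k, k, Y2) =?= branch(k, k, branch(k, branch(2, true, b), k)).
Delete trivial equation 3 =?= 3.
Decompose branch/3: k =?= k,  k =?= k,  Y2 =?= branch(k, branch(2, true, b), k).
Delete trivial equation k =?= k.
Delete trivial equation k =?= k.
Bind Y2 := branch(k, branch(2, true, b), k).
MGU = { W ↦ branch(2, true, b), Y2 ↦ branch(k, branch(2, true, b), k) }, so Y2 ↦ branch(k, branch(2, true, b), k).

branch(k, branch(2, true, b), k)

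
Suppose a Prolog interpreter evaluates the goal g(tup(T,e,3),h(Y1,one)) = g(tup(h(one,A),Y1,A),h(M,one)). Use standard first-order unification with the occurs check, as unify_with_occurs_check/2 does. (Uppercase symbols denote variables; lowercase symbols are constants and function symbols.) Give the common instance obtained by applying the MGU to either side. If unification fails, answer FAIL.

g(tup(h(one,3),e,3),h(e,one))

Decompose g/2: tup(T,e,3) = tup(h(one,A),Y1,A),  h(Y1,one) = h(M,one).
Decompose tup/3: T = h(one,A),  e = Y1,  3 = A.
Bind T := h(one,A); no other remaining equation mentions T.
Bind Y1 := e; substituting into the one remaining equation that mentions Y1 gives: h(e,one) = h(M,one).
Bind A := 3; no other remaining equation mentions A. Substituting into the earlier binding gives T := h(one,3).
Decompose h/2: e = M,  one = one.
Bind M := e; no other remaining equation mentions M.
Delete trivial equation one = one.
Applying the MGU to either side gives g(tup(h(one,3),e,3),h(e,one)).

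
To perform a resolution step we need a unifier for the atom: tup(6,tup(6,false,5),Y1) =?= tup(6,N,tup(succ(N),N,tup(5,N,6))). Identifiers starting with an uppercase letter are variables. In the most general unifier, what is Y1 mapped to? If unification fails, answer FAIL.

Decompose tup/3: 6 =?= 6,  tup(6,false,5) =?= N,  Y1 =?= tup(succ(N),N,tup(5,N,6)).
Delete trivial equation 6 =?= 6.
Bind N := tup(6,false,5); substituting into the remaining equation gives: Y1 =?= tup(succ(tup(6,false,5)),tup(6,false,5),tup(5,tup(6,false,5),6)).
Bind Y1 := tup(succ(tup(6,false,5)),tup(6,false,5),tup(5,tup(6,false,5),6)).
MGU = { N ↦ tup(6,false,5), Y1 ↦ tup(succ(tup(6,false,5)),tup(6,false,5),tup(5,tup(6,false,5),6)) }, so Y1 ↦ tup(succ(tup(6,false,5)),tup(6,false,5),tup(5,tup(6,false,5),6)).

tup(succ(tup(6,false,5)),tup(6,false,5),tup(5,tup(6,false,5),6))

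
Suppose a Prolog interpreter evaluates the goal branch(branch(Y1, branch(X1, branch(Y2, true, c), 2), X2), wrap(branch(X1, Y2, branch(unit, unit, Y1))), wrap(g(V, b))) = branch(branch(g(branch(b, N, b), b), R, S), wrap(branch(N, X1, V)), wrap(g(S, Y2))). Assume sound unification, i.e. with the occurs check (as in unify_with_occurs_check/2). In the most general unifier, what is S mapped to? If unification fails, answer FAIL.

branch(unit, unit, g(branch(b, b, b), b))

Decompose branch/3: branch(Y1, branch(X1, branch(Y2, true, c), 2), X2) = branch(g(branch(b, N, b), b), R, S),  wrap(branch(X1, Y2, branch(unit, unit, Y1))) = wrap(branch(N, X1, V)),  wrap(g(V, b)) = wrap(g(S, Y2)).
Decompose branch/3: Y1 = g(branch(b, N, b), b),  branch(X1, branch(Y2, true, c), 2) = R,  X2 = S.
Bind Y1 := g(branch(b, N, b), b); substituting into the one remaining equation that mentions Y1 gives: wrap(branch(X1, Y2, branch(unit, unit, g(branch(b, N, b), b)))) = wrap(branch(N, X1, V)).
Bind R := branch(X1, branch(Y2, true, c), 2); no other remaining equation mentions R.
Bind X2 := S; no other remaining equation mentions X2.
Decompose wrap/1: branch(X1, Y2, branch(unit, unit, g(branch(b, N, b), b))) = branch(N, X1, V).
Decompose branch/3: X1 = N,  Y2 = X1,  branch(unit, unit, g(branch(b, N, b), b)) = V.
Bind X1 := N; substituting into the one remaining equation that mentions X1 gives: Y2 = N. Substituting into the earlier binding gives R := branch(N, branch(Y2, true, c), 2).
Bind Y2 := N; substituting into the one remaining equation that mentions Y2 gives: wrap(g(V, b)) = wrap(g(S, N)). Substituting into the earlier binding gives R := branch(N, branch(N, true, c), 2).
Bind V := branch(unit, unit, g(branch(b, N, b), b)); substituting into the remaining equation gives: wrap(g(branch(unit, unit, g(branch(b, N, b), b)), b)) = wrap(g(S, N)).
Decompose wrap/1: g(branch(unit, unit, g(branch(b, N, b), b)), b) = g(S, N).
Decompose g/2: branch(unit, unit, g(branch(b, N, b), b)) = S,  b = N.
Bind S := branch(unit, unit, g(branch(b, N, b), b)); no other remaining equation mentions S. Substituting into the earlier binding gives X2 := branch(unit, unit, g(branch(b, N, b), b)).
Bind N := b. Substituting into the earlier bindings gives Y1 := g(branch(b, b, b), b), R := branch(b, branch(b, true, c), 2), X2 := branch(unit, unit, g(branch(b, b, b), b)), X1 := b, Y2 := b, V := branch(unit, unit, g(branch(b, b, b), b)), S := branch(unit, unit, g(branch(b, b, b), b)).
MGU = { Y1 ↦ g(branch(b, b, b), b), R ↦ branch(b, branch(b, true, c), 2), X2 ↦ branch(unit, unit, g(branch(b, b, b), b)), X1 ↦ b, Y2 ↦ b, V ↦ branch(unit, unit, g(branch(b, b, b), b)), S ↦ branch(unit, unit, g(branch(b, b, b), b)), N ↦ b }, so S ↦ branch(unit, unit, g(branch(b, b, b), b)).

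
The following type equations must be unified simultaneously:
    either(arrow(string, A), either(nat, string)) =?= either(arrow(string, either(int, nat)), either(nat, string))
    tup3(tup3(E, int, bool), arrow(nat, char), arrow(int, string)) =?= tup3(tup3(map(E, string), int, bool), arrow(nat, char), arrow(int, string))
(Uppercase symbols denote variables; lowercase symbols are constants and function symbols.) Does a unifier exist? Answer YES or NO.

Decompose either/2: arrow(string, A) =?= arrow(string, either(int, nat)),  either(nat, string) =?= either(nat, string).
Decompose arrow/2: string =?= string,  A =?= either(int, nat).
Delete trivial equation string =?= string.
Bind A := either(int, nat); no other remaining equation mentions A.
Delete trivial equation either(nat, string) =?= either(nat, string).
Decompose tup3/3: tup3(E, int, bool) =?= tup3(map(E, string), int, bool),  arrow(nat, char) =?= arrow(nat, char),  arrow(int, string) =?= arrow(int, string).
Decompose tup3/3: E =?= map(E, string),  int =?= int,  bool =?= bool.
Occurs check fails: E occurs in map(E, string); the equation E =?= map(E, string) has no finite solution.

NO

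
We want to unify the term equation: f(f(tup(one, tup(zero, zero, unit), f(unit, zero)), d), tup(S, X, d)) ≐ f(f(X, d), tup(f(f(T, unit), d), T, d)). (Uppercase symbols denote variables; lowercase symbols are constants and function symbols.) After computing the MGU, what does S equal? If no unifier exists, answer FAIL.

Decompose f/2: f(tup(one, tup(zero, zero, unit), f(unit, zero)), d) ≐ f(X, d),  tup(S, X, d) ≐ tup(f(f(T, unit), d), T, d).
Decompose f/2: tup(one, tup(zero, zero, unit), f(unit, zero)) ≐ X,  d ≐ d.
Bind X := tup(one, tup(zero, zero, unit), f(unit, zero)); substituting into the one remaining equation that mentions X gives: tup(S, tup(one, tup(zero, zero, unit), f(unit, zero)), d) ≐ tup(f(f(T, unit), d), T, d).
Delete trivial equation d ≐ d.
Decompose tup/3: S ≐ f(f(T, unit), d),  tup(one, tup(zero, zero, unit), f(unit, zero)) ≐ T,  d ≐ d.
Bind S := f(f(T, unit), d); no other remaining equation mentions S.
Bind T := tup(one, tup(zero, zero, unit), f(unit, zero)); no other remaining equation mentions T. Substituting into the earlier binding gives S := f(f(tup(one, tup(zero, zero, unit), f(unit, zero)), unit), d).
Delete trivial equation d ≐ d.
MGU = { X ↦ tup(one, tup(zero, zero, unit), f(unit, zero)), S ↦ f(f(tup(one, tup(zero, zero, unit), f(unit, zero)), unit), d), T ↦ tup(one, tup(zero, zero, unit), f(unit, zero)) }, so S ↦ f(f(tup(one, tup(zero, zero, unit), f(unit, zero)), unit), d).

f(f(tup(one, tup(zero, zero, unit), f(unit, zero)), unit), d)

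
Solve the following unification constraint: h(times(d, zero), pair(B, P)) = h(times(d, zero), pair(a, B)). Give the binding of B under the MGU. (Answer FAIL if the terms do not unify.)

Decompose h/2: times(d, zero) = times(d, zero),  pair(B, P) = pair(a, B).
Delete trivial equation times(d, zero) = times(d, zero).
Decompose pair/2: B = a,  P = B.
Bind B := a; substituting into the remaining equation gives: P = a.
Bind P := a.
MGU = { B ↦ a, P ↦ a }, so B ↦ a.

a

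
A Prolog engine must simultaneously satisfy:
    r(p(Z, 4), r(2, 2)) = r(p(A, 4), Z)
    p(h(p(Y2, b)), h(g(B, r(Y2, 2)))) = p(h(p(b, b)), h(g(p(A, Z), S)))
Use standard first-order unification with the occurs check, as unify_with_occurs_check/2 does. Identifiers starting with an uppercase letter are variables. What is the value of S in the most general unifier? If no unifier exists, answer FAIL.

r(b, 2)

Decompose r/2: p(Z, 4) = p(A, 4),  r(2, 2) = Z.
Decompose p/2: Z = A,  4 = 4.
Bind Z := A; substituting into the 2 remaining equations that mention Z gives: r(2, 2) = A,  p(h(p(Y2, b)), h(g(B, r(Y2, 2)))) = p(h(p(b, b)), h(g(p(A, A), S))).
Delete trivial equation 4 = 4.
Bind A := r(2, 2); substituting into the remaining equation gives: p(h(p(Y2, b)), h(g(B, r(Y2, 2)))) = p(h(p(b, b)), h(g(p(r(2, 2), r(2, 2)), S))). Substituting into the earlier binding gives Z := r(2, 2).
Decompose p/2: h(p(Y2, b)) = h(p(b, b)),  h(g(B, r(Y2, 2))) = h(g(p(r(2, 2), r(2, 2)), S)).
Decompose h/1: p(Y2, b) = p(b, b).
Decompose p/2: Y2 = b,  b = b.
Bind Y2 := b; substituting into the one remaining equation that mentions Y2 gives: h(g(B, r(b, 2))) = h(g(p(r(2, 2), r(2, 2)), S)).
Delete trivial equation b = b.
Decompose h/1: g(B, r(b, 2)) = g(p(r(2, 2), r(2, 2)), S).
Decompose g/2: B = p(r(2, 2), r(2, 2)),  r(b, 2) = S.
Bind B := p(r(2, 2), r(2, 2)); no other remaining equation mentions B.
Bind S := r(b, 2).
MGU = { Z = r(2, 2), A = r(2, 2), Y2 = b, B = p(r(2, 2), r(2, 2)), S = r(b, 2) }, so S = r(b, 2).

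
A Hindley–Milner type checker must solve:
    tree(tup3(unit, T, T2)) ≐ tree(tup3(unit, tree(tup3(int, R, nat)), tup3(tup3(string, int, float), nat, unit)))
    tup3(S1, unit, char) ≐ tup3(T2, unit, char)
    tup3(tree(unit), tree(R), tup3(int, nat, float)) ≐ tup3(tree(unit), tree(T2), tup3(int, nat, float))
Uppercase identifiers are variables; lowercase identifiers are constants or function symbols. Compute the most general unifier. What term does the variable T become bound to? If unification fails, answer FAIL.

tree(tup3(int, tup3(tup3(string, int, float), nat, unit), nat))

Decompose tree/1: tup3(unit, T, T2) ≐ tup3(unit, tree(tup3(int, R, nat)), tup3(tup3(string, int, float), nat, unit)).
Decompose tup3/3: unit ≐ unit,  T ≐ tree(tup3(int, R, nat)),  T2 ≐ tup3(tup3(string, int, float), nat, unit).
Delete trivial equation unit ≐ unit.
Bind T := tree(tup3(int, R, nat)); no other remaining equation mentions T.
Bind T2 := tup3(tup3(string, int, float), nat, unit); substituting into the remaining equations gives: tup3(S1, unit, char) ≐ tup3(tup3(tup3(string, int, float), nat, unit), unit, char),  tup3(tree(unit), tree(R), tup3(int, nat, float)) ≐ tup3(tree(unit), tree(tup3(tup3(string, int, float), nat, unit)), tup3(int, nat, float)).
Decompose tup3/3: S1 ≐ tup3(tup3(string, int, float), nat, unit),  unit ≐ unit,  char ≐ char.
Bind S1 := tup3(tup3(string, int, float), nat, unit); no other remaining equation mentions S1.
Delete trivial equation unit ≐ unit.
Delete trivial equation char ≐ char.
Decompose tup3/3: tree(unit) ≐ tree(unit),  tree(R) ≐ tree(tup3(tup3(string, int, float), nat, unit)),  tup3(int, nat, float) ≐ tup3(int, nat, float).
Delete trivial equation tree(unit) ≐ tree(unit).
Decompose tree/1: R ≐ tup3(tup3(string, int, float), nat, unit).
Bind R := tup3(tup3(string, int, float), nat, unit); no other remaining equation mentions R. Substituting into the earlier binding gives T := tree(tup3(int, tup3(tup3(string, int, float), nat, unit), nat)).
Delete trivial equation tup3(int, nat, float) ≐ tup3(int, nat, float).
MGU = { T ↦ tree(tup3(int, tup3(tup3(string, int, float), nat, unit), nat)), T2 ↦ tup3(tup3(string, int, float), nat, unit), S1 ↦ tup3(tup3(string, int, float), nat, unit), R ↦ tup3(tup3(string, int, float), nat, unit) }, so T ↦ tree(tup3(int, tup3(tup3(string, int, float), nat, unit), nat)).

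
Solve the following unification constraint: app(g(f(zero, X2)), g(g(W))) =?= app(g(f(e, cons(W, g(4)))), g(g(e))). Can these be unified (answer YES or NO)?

Decompose app/2: g(f(zero, X2)) =?= g(f(e, cons(W, g(4)))),  g(g(W)) =?= g(g(e)).
Decompose g/1: f(zero, X2) =?= f(e, cons(W, g(4))).
Decompose f/2: zero =?= e,  X2 =?= cons(W, g(4)).
Clash: constants zero and e differ; no unifier exists.

NO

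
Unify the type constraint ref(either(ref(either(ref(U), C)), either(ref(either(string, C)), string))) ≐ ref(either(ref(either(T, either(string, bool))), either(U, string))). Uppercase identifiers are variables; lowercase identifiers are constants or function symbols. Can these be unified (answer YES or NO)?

Decompose ref/1: either(ref(either(ref(U), C)), either(ref(either(string, C)), string)) ≐ either(ref(either(T, either(string, bool))), either(U, string)).
Decompose either/2: ref(either(ref(U), C)) ≐ ref(either(T, either(string, bool))),  either(ref(either(string, C)), string) ≐ either(U, string).
Decompose ref/1: either(ref(U), C) ≐ either(T, either(string, bool)).
Decompose either/2: ref(U) ≐ T,  C ≐ either(string, bool).
Bind T := ref(U); no other remaining equation mentions T.
Bind C := either(string, bool); substituting into the remaining equation gives: either(ref(either(string, either(string, bool))), string) ≐ either(U, string).
Decompose either/2: ref(either(string, either(string, bool))) ≐ U,  string ≐ string.
Bind U := ref(either(string, either(string, bool))); no other remaining equation mentions U. Substituting into the earlier binding gives T := ref(ref(either(string, either(string, bool)))).
Delete trivial equation string ≐ string.
No equations remain and no clash or occurs-check failure arose, so a unifier exists.

YES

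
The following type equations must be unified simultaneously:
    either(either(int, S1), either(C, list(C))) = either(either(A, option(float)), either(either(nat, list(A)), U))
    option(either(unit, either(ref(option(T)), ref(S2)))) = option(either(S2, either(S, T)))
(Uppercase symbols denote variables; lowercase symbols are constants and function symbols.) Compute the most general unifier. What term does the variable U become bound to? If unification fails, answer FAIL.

list(either(nat, list(int)))

Decompose either/2: either(int, S1) = either(A, option(float)),  either(C, list(C)) = either(either(nat, list(A)), U).
Decompose either/2: int = A,  S1 = option(float).
Bind A := int; substituting into the one remaining equation that mentions A gives: either(C, list(C)) = either(either(nat, list(int)), U).
Bind S1 := option(float); no other remaining equation mentions S1.
Decompose either/2: C = either(nat, list(int)),  list(C) = U.
Bind C := either(nat, list(int)); substituting into the one remaining equation that mentions C gives: list(either(nat, list(int))) = U.
Bind U := list(either(nat, list(int))); no other remaining equation mentions U.
Decompose option/1: either(unit, either(ref(option(T)), ref(S2))) = either(S2, either(S, T)).
Decompose either/2: unit = S2,  either(ref(option(T)), ref(S2)) = either(S, T).
Bind S2 := unit; substituting into the remaining equation gives: either(ref(option(T)), ref(unit)) = either(S, T).
Decompose either/2: ref(option(T)) = S,  ref(unit) = T.
Bind S := ref(option(T)); no other remaining equation mentions S.
Bind T := ref(unit). Substituting into the earlier binding gives S := ref(option(ref(unit))).
MGU = { A := int, S1 := option(float), C := either(nat, list(int)), U := list(either(nat, list(int))), S2 := unit, S := ref(option(ref(unit))), T := ref(unit) }, so U := list(either(nat, list(int))).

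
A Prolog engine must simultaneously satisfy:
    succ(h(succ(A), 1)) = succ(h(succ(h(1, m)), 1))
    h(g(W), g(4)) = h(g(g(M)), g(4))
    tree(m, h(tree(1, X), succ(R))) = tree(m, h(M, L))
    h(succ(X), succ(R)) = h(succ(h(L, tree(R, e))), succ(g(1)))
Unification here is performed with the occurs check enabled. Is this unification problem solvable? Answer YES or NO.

YES

Decompose succ/1: h(succ(A), 1) = h(succ(h(1, m)), 1).
Decompose h/2: succ(A) = succ(h(1, m)),  1 = 1.
Decompose succ/1: A = h(1, m).
Bind A := h(1, m); no other remaining equation mentions A.
Delete trivial equation 1 = 1.
Decompose h/2: g(W) = g(g(M)),  g(4) = g(4).
Decompose g/1: W = g(M).
Bind W := g(M); no other remaining equation mentions W.
Delete trivial equation g(4) = g(4).
Decompose tree/2: m = m,  h(tree(1, X), succ(R)) = h(M, L).
Delete trivial equation m = m.
Decompose h/2: tree(1, X) = M,  succ(R) = L.
Bind M := tree(1, X); no other remaining equation mentions M. Substituting into the earlier binding gives W := g(tree(1, X)).
Bind L := succ(R); substituting into the remaining equation gives: h(succ(X), succ(R)) = h(succ(h(succ(R), tree(R, e))), succ(g(1))).
Decompose h/2: succ(X) = succ(h(succ(R), tree(R, e))),  succ(R) = succ(g(1)).
Decompose succ/1: X = h(succ(R), tree(R, e)).
Bind X := h(succ(R), tree(R, e)); no other remaining equation mentions X. Substituting into the earlier bindings gives W := g(tree(1, h(succ(R), tree(R, e)))), M := tree(1, h(succ(R), tree(R, e))).
Decompose succ/1: R = g(1).
Bind R := g(1). Substituting into the earlier bindings gives W := g(tree(1, h(succ(g(1)), tree(g(1), e)))), M := tree(1, h(succ(g(1)), tree(g(1), e))), L := succ(g(1)), X := h(succ(g(1)), tree(g(1), e)).
No equations remain and no clash or occurs-check failure arose, so a unifier exists.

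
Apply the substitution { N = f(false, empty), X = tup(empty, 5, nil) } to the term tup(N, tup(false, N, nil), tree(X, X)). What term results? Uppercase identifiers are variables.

tup(f(false, empty), tup(false, f(false, empty), nil), tree(tup(empty, 5, nil), tup(empty, 5, nil)))

Replace each occurrence of N with f(false, empty).
Replace each occurrence of X with tup(empty, 5, nil).
Result: tup(f(false, empty), tup(false, f(false, empty), nil), tree(tup(empty, 5, nil), tup(empty, 5, nil))).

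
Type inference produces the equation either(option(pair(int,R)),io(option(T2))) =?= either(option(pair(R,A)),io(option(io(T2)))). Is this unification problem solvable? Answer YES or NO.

Decompose either/2: option(pair(int,R)) =?= option(pair(R,A)),  io(option(T2)) =?= io(option(io(T2))).
Decompose option/1: pair(int,R) =?= pair(R,A).
Decompose pair/2: int =?= R,  R =?= A.
Bind R := int; substituting into the one remaining equation that mentions R gives: int =?= A.
Bind A := int; no other remaining equation mentions A.
Decompose io/1: option(T2) =?= option(io(T2)).
Decompose option/1: T2 =?= io(T2).
Occurs check fails: T2 occurs in io(T2); the equation T2 =?= io(T2) has no finite solution.

NO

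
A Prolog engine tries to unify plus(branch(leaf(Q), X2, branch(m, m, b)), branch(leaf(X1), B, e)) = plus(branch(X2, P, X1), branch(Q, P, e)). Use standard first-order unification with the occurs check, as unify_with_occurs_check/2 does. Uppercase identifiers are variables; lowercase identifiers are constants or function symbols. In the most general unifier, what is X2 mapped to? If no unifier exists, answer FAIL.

leaf(leaf(branch(m, m, b)))

Decompose plus/2: branch(leaf(Q), X2, branch(m, m, b)) = branch(X2, P, X1),  branch(leaf(X1), B, e) = branch(Q, P, e).
Decompose branch/3: leaf(Q) = X2,  X2 = P,  branch(m, m, b) = X1.
Bind X2 := leaf(Q); substituting into the one remaining equation that mentions X2 gives: leaf(Q) = P.
Bind P := leaf(Q); substituting into the one remaining equation that mentions P gives: branch(leaf(X1), B, e) = branch(Q, leaf(Q), e).
Bind X1 := branch(m, m, b); substituting into the remaining equation gives: branch(leaf(branch(m, m, b)), B, e) = branch(Q, leaf(Q), e).
Decompose branch/3: leaf(branch(m, m, b)) = Q,  B = leaf(Q),  e = e.
Bind Q := leaf(branch(m, m, b)); substituting into the one remaining equation that mentions Q gives: B = leaf(leaf(branch(m, m, b))). Substituting into the earlier bindings gives X2 := leaf(leaf(branch(m, m, b))), P := leaf(leaf(branch(m, m, b))).
Bind B := leaf(leaf(branch(m, m, b))); no other remaining equation mentions B.
Delete trivial equation e = e.
MGU = { X2 ↦ leaf(leaf(branch(m, m, b))), P ↦ leaf(leaf(branch(m, m, b))), X1 ↦ branch(m, m, b), Q ↦ leaf(branch(m, m, b)), B ↦ leaf(leaf(branch(m, m, b))) }, so X2 ↦ leaf(leaf(branch(m, m, b))).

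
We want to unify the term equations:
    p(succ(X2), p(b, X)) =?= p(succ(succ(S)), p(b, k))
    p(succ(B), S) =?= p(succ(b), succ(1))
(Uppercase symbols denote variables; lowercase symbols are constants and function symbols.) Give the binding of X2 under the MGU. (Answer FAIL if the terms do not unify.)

Decompose p/2: succ(X2) =?= succ(succ(S)),  p(b, X) =?= p(b, k).
Decompose succ/1: X2 =?= succ(S).
Bind X2 := succ(S); no other remaining equation mentions X2.
Decompose p/2: b =?= b,  X =?= k.
Delete trivial equation b =?= b.
Bind X := k; no other remaining equation mentions X.
Decompose p/2: succ(B) =?= succ(b),  S =?= succ(1).
Decompose succ/1: B =?= b.
Bind B := b; no other remaining equation mentions B.
Bind S := succ(1). Substituting into the earlier binding gives X2 := succ(succ(1)).
MGU = { X2 -> succ(succ(1)), X -> k, B -> b, S -> succ(1) }, so X2 -> succ(succ(1)).

succ(succ(1))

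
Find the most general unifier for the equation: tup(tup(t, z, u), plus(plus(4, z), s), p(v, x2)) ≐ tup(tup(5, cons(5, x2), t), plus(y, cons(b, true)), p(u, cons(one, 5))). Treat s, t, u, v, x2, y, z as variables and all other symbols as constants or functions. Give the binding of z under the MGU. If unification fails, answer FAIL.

cons(5, cons(one, 5))

Decompose tup/3: tup(t, z, u) ≐ tup(5, cons(5, x2), t),  plus(plus(4, z), s) ≐ plus(y, cons(b, true)),  p(v, x2) ≐ p(u, cons(one, 5)).
Decompose tup/3: t ≐ 5,  z ≐ cons(5, x2),  u ≐ t.
Bind t := 5; substituting into the one remaining equation that mentions t gives: u ≐ 5.
Bind z := cons(5, x2); substituting into the one remaining equation that mentions z gives: plus(plus(4, cons(5, x2)), s) ≐ plus(y, cons(b, true)).
Bind u := 5; substituting into the one remaining equation that mentions u gives: p(v, x2) ≐ p(5, cons(one, 5)).
Decompose plus/2: plus(4, cons(5, x2)) ≐ y,  s ≐ cons(b, true).
Bind y := plus(4, cons(5, x2)); no other remaining equation mentions y.
Bind s := cons(b, true); no other remaining equation mentions s.
Decompose p/2: v ≐ 5,  x2 ≐ cons(one, 5).
Bind v := 5; no other remaining equation mentions v.
Bind x2 := cons(one, 5). Substituting into the earlier bindings gives z := cons(5, cons(one, 5)), y := plus(4, cons(5, cons(one, 5))).
MGU = { t := 5, z := cons(5, cons(one, 5)), u := 5, y := plus(4, cons(5, cons(one, 5))), s := cons(b, true), v := 5, x2 := cons(one, 5) }, so z := cons(5, cons(one, 5)).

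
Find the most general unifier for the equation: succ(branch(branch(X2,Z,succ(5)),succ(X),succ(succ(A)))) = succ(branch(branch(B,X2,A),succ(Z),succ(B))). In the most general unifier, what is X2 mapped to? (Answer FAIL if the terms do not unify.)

succ(succ(5))

Decompose succ/1: branch(branch(X2,Z,succ(5)),succ(X),succ(succ(A))) = branch(branch(B,X2,A),succ(Z),succ(B)).
Decompose branch/3: branch(X2,Z,succ(5)) = branch(B,X2,A),  succ(X) = succ(Z),  succ(succ(A)) = succ(B).
Decompose branch/3: X2 = B,  Z = X2,  succ(5) = A.
Bind X2 := B; substituting into the one remaining equation that mentions X2 gives: Z = B.
Bind Z := B; substituting into the one remaining equation that mentions Z gives: succ(X) = succ(B).
Bind A := succ(5); substituting into the one remaining equation that mentions A gives: succ(succ(succ(5))) = succ(B).
Decompose succ/1: X = B.
Bind X := B; no other remaining equation mentions X.
Decompose succ/1: succ(succ(5)) = B.
Bind B := succ(succ(5)). Substituting into the earlier bindings gives X2 := succ(succ(5)), Z := succ(succ(5)), X := succ(succ(5)).
MGU = { X2 := succ(succ(5)), Z := succ(succ(5)), A := succ(5), X := succ(succ(5)), B := succ(succ(5)) }, so X2 := succ(succ(5)).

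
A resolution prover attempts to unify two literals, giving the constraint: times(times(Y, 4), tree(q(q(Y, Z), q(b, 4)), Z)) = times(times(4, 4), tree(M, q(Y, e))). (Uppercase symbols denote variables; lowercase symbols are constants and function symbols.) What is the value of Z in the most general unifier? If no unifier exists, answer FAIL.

q(4, e)

Decompose times/2: times(Y, 4) = times(4, 4),  tree(q(q(Y, Z), q(b, 4)), Z) = tree(M, q(Y, e)).
Decompose times/2: Y = 4,  4 = 4.
Bind Y := 4; substituting into the one remaining equation that mentions Y gives: tree(q(q(4, Z), q(b, 4)), Z) = tree(M, q(4, e)).
Delete trivial equation 4 = 4.
Decompose tree/2: q(q(4, Z), q(b, 4)) = M,  Z = q(4, e).
Bind M := q(q(4, Z), q(b, 4)); no other remaining equation mentions M.
Bind Z := q(4, e). Substituting into the earlier binding gives M := q(q(4, q(4, e)), q(b, 4)).
MGU = { Y ↦ 4, M ↦ q(q(4, q(4, e)), q(b, 4)), Z ↦ q(4, e) }, so Z ↦ q(4, e).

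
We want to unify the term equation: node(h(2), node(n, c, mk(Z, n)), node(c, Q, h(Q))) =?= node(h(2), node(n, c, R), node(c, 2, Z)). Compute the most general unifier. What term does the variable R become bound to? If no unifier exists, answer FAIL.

Decompose node/3: h(2) =?= h(2),  node(n, c, mk(Z, n)) =?= node(n, c, R),  node(c, Q, h(Q)) =?= node(c, 2, Z).
Delete trivial equation h(2) =?= h(2).
Decompose node/3: n =?= n,  c =?= c,  mk(Z, n) =?= R.
Delete trivial equation n =?= n.
Delete trivial equation c =?= c.
Bind R := mk(Z, n); no other remaining equation mentions R.
Decompose node/3: c =?= c,  Q =?= 2,  h(Q) =?= Z.
Delete trivial equation c =?= c.
Bind Q := 2; substituting into the remaining equation gives: h(2) =?= Z.
Bind Z := h(2). Substituting into the earlier binding gives R := mk(h(2), n).
MGU = { R -> mk(h(2), n), Q -> 2, Z -> h(2) }, so R -> mk(h(2), n).

mk(h(2), n)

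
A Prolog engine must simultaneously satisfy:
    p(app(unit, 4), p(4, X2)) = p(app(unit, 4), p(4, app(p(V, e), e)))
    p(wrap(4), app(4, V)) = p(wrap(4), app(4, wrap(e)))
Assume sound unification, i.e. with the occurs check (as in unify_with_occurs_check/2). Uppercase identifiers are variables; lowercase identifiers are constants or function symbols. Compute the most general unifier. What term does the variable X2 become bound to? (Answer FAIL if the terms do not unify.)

app(p(wrap(e), e), e)

Decompose p/2: app(unit, 4) = app(unit, 4),  p(4, X2) = p(4, app(p(V, e), e)).
Delete trivial equation app(unit, 4) = app(unit, 4).
Decompose p/2: 4 = 4,  X2 = app(p(V, e), e).
Delete trivial equation 4 = 4.
Bind X2 := app(p(V, e), e); no other remaining equation mentions X2.
Decompose p/2: wrap(4) = wrap(4),  app(4, V) = app(4, wrap(e)).
Delete trivial equation wrap(4) = wrap(4).
Decompose app/2: 4 = 4,  V = wrap(e).
Delete trivial equation 4 = 4.
Bind V := wrap(e). Substituting into the earlier binding gives X2 := app(p(wrap(e), e), e).
MGU = { X2 = app(p(wrap(e), e), e), V = wrap(e) }, so X2 = app(p(wrap(e), e), e).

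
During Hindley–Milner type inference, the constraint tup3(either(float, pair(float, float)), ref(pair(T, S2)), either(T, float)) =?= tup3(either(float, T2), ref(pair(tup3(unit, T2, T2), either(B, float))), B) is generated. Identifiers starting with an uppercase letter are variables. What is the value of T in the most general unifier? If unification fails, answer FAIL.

tup3(unit, pair(float, float), pair(float, float))

Decompose tup3/3: either(float, pair(float, float)) =?= either(float, T2),  ref(pair(T, S2)) =?= ref(pair(tup3(unit, T2, T2), either(B, float))),  either(T, float) =?= B.
Decompose either/2: float =?= float,  pair(float, float) =?= T2.
Delete trivial equation float =?= float.
Bind T2 := pair(float, float); substituting into the one remaining equation that mentions T2 gives: ref(pair(T, S2)) =?= ref(pair(tup3(unit, pair(float, float), pair(float, float)), either(B, float))).
Decompose ref/1: pair(T, S2) =?= pair(tup3(unit, pair(float, float), pair(float, float)), either(B, float)).
Decompose pair/2: T =?= tup3(unit, pair(float, float), pair(float, float)),  S2 =?= either(B, float).
Bind T := tup3(unit, pair(float, float), pair(float, float)); substituting into the one remaining equation that mentions T gives: either(tup3(unit, pair(float, float), pair(float, float)), float) =?= B.
Bind S2 := either(B, float); no other remaining equation mentions S2.
Bind B := either(tup3(unit, pair(float, float), pair(float, float)), float). Substituting into the earlier binding gives S2 := either(either(tup3(unit, pair(float, float), pair(float, float)), float), float).
MGU = { T2 := pair(float, float), T := tup3(unit, pair(float, float), pair(float, float)), S2 := either(either(tup3(unit, pair(float, float), pair(float, float)), float), float), B := either(tup3(unit, pair(float, float), pair(float, float)), float) }, so T := tup3(unit, pair(float, float), pair(float, float)).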